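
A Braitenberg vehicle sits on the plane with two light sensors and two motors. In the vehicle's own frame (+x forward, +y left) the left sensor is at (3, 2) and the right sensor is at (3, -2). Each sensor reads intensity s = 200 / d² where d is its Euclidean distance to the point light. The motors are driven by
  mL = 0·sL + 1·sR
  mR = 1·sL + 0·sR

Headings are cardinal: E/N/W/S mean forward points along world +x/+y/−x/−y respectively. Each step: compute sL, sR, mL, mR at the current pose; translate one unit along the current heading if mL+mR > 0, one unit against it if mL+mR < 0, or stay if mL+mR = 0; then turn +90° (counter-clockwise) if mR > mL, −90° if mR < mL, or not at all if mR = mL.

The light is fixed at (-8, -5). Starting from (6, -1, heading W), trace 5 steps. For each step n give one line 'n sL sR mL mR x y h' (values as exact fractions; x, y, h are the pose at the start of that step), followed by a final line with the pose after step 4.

n=0: pose=(6,-1,W); sL=8/5, sR=200/157; mL=200/157, mR=8/5; mL+mR=2256/785 → advance +1; mR−mL=256/785 → turn +1·90°
n=1: pose=(5,-1,S); sL=100/113, sR=100/61; mL=100/61, mR=100/113; mL+mR=17400/6893 → advance +1; mR−mL=-5200/6893 → turn -1·90°
n=2: pose=(5,-2,W); sL=200/101, sR=8/5; mL=8/5, mR=200/101; mL+mR=1808/505 → advance +1; mR−mL=192/505 → turn +1·90°
n=3: pose=(4,-2,S); sL=50/49, sR=2; mL=2, mR=50/49; mL+mR=148/49 → advance +1; mR−mL=-48/49 → turn -1·90°
n=4: pose=(4,-3,W); sL=200/81, sR=200/97; mL=200/97, mR=200/81; mL+mR=35600/7857 → advance +1; mR−mL=3200/7857 → turn +1·90°

0 8/5 200/157 200/157 8/5 6 -1 W
1 100/113 100/61 100/61 100/113 5 -1 S
2 200/101 8/5 8/5 200/101 5 -2 W
3 50/49 2 2 50/49 4 -2 S
4 200/81 200/97 200/97 200/81 4 -3 W
final 3 -3 S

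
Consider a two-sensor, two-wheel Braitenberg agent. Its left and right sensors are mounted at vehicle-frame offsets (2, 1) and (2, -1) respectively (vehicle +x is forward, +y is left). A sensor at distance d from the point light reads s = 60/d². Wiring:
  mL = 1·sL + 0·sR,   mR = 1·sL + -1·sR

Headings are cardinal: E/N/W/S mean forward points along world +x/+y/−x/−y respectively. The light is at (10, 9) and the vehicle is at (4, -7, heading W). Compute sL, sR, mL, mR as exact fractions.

60/353 60/289 60/353 -3840/102017

left sensor world pos  = (2, -8); dL² = 353
right sensor world pos = (2, -6); dR² = 289
sL = 60/353 = 60/353
sR = 60/289 = 60/289
mL = 1·sL + 0·sR = 60/353
mR = 1·sL + -1·sR = -3840/102017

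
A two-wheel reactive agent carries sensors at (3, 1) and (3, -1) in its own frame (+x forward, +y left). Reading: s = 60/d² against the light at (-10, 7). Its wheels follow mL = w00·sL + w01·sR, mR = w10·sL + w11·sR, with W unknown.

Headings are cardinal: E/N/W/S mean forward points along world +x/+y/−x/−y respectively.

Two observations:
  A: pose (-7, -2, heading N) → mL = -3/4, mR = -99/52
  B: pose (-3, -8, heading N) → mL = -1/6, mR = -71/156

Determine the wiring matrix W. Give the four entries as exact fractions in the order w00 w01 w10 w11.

-1/2 0 -1/2 -1

obs A: pose=(-7,-2,N) → sL=3/2, sR=15/13, mL=-3/4, mR=-99/52
obs B: pose=(-3,-8,N) → sL=1/3, sR=15/52, mL=-1/6, mR=-71/156
sensor matrix S = [[3/2, 15/13], [1/3, 15/52]]; det S = 5/104
solve [mL_A; mL_B] = S·[w00; w01] and [mR_A; mR_B] = S·[w10; w11]:
  w00 = -1/2, w01 = 0, w10 = -1/2, w11 = -1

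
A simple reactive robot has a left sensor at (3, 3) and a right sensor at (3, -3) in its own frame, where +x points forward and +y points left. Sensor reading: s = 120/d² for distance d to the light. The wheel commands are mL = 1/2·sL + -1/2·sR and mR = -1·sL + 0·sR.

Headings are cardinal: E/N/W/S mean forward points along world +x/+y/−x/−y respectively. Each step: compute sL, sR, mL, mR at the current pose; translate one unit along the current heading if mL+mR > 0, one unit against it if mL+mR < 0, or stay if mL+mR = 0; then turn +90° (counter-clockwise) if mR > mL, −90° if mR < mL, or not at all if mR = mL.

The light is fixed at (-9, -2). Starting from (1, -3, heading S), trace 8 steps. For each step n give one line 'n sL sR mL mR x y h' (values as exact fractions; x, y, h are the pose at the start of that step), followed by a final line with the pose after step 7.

0 24/37 24/13 -288/481 -24/37 1 -3 S
1 60/29 60/29 0 -60/29 1 -2 W
2 120/73 24/41 1584/2993 -120/73 2 -2 N
3 3/5 30/53 9/530 -3/5 2 -3 E
4 24/37 24/13 -288/481 -24/37 1 -3 S
5 60/29 60/29 0 -60/29 1 -2 W
6 120/73 24/41 1584/2993 -120/73 2 -2 N
7 3/5 30/53 9/530 -3/5 2 -3 E
final 1 -3 S

n=0: pose=(1,-3,S); sL=24/37, sR=24/13; mL=-288/481, mR=-24/37; mL+mR=-600/481 → advance -1; mR−mL=-24/481 → turn -1·90°
n=1: pose=(1,-2,W); sL=60/29, sR=60/29; mL=0, mR=-60/29; mL+mR=-60/29 → advance -1; mR−mL=-60/29 → turn -1·90°
n=2: pose=(2,-2,N); sL=120/73, sR=24/41; mL=1584/2993, mR=-120/73; mL+mR=-3336/2993 → advance -1; mR−mL=-6504/2993 → turn -1·90°
n=3: pose=(2,-3,E); sL=3/5, sR=30/53; mL=9/530, mR=-3/5; mL+mR=-309/530 → advance -1; mR−mL=-327/530 → turn -1·90°
n=4: pose=(1,-3,S); sL=24/37, sR=24/13; mL=-288/481, mR=-24/37; mL+mR=-600/481 → advance -1; mR−mL=-24/481 → turn -1·90°
n=5: pose=(1,-2,W); sL=60/29, sR=60/29; mL=0, mR=-60/29; mL+mR=-60/29 → advance -1; mR−mL=-60/29 → turn -1·90°
n=6: pose=(2,-2,N); sL=120/73, sR=24/41; mL=1584/2993, mR=-120/73; mL+mR=-3336/2993 → advance -1; mR−mL=-6504/2993 → turn -1·90°
n=7: pose=(2,-3,E); sL=3/5, sR=30/53; mL=9/530, mR=-3/5; mL+mR=-309/530 → advance -1; mR−mL=-327/530 → turn -1·90°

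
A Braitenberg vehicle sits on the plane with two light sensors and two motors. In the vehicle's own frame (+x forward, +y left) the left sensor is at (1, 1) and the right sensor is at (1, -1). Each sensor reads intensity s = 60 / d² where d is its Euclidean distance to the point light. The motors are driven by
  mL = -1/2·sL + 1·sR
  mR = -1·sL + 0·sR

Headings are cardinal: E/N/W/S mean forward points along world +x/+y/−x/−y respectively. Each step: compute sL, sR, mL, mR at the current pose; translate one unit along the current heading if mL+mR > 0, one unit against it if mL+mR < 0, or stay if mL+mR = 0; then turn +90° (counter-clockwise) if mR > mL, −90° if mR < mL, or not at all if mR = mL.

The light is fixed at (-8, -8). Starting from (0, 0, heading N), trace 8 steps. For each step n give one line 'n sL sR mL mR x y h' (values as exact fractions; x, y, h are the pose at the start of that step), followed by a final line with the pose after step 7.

n=0: pose=(0,0,N); sL=6/13, sR=10/27; mL=49/351, mR=-6/13; mL+mR=-113/351 → advance -1; mR−mL=-211/351 → turn -1·90°
n=1: pose=(0,-1,E); sL=12/29, sR=20/39; mL=346/1131, mR=-12/29; mL+mR=-122/1131 → advance -1; mR−mL=-814/1131 → turn -1·90°
n=2: pose=(-1,-1,S); sL=3/5, sR=5/6; mL=8/15, mR=-3/5; mL+mR=-1/15 → advance -1; mR−mL=-17/15 → turn -1·90°
n=3: pose=(-1,0,W); sL=12/17, sR=20/39; mL=106/663, mR=-12/17; mL+mR=-362/663 → advance -1; mR−mL=-574/663 → turn -1·90°
n=4: pose=(0,0,N); sL=6/13, sR=10/27; mL=49/351, mR=-6/13; mL+mR=-113/351 → advance -1; mR−mL=-211/351 → turn -1·90°
n=5: pose=(0,-1,E); sL=12/29, sR=20/39; mL=346/1131, mR=-12/29; mL+mR=-122/1131 → advance -1; mR−mL=-814/1131 → turn -1·90°
n=6: pose=(-1,-1,S); sL=3/5, sR=5/6; mL=8/15, mR=-3/5; mL+mR=-1/15 → advance -1; mR−mL=-17/15 → turn -1·90°
n=7: pose=(-1,0,W); sL=12/17, sR=20/39; mL=106/663, mR=-12/17; mL+mR=-362/663 → advance -1; mR−mL=-574/663 → turn -1·90°

0 6/13 10/27 49/351 -6/13 0 0 N
1 12/29 20/39 346/1131 -12/29 0 -1 E
2 3/5 5/6 8/15 -3/5 -1 -1 S
3 12/17 20/39 106/663 -12/17 -1 0 W
4 6/13 10/27 49/351 -6/13 0 0 N
5 12/29 20/39 346/1131 -12/29 0 -1 E
6 3/5 5/6 8/15 -3/5 -1 -1 S
7 12/17 20/39 106/663 -12/17 -1 0 W
final 0 0 N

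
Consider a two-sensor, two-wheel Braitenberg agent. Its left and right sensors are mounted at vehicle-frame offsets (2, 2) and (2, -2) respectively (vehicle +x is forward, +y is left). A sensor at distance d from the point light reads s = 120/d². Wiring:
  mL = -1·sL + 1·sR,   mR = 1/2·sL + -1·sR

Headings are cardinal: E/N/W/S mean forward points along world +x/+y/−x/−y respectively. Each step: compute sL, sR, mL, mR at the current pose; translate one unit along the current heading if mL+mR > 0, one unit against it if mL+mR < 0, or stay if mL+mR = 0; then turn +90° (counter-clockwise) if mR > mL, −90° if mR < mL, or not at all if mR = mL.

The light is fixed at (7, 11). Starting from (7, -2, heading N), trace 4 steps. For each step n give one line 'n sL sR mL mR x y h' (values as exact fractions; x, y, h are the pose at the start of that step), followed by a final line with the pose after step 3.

0 24/25 24/25 0 -12/25 7 -2 N
1 30/37 6/13 -168/481 -27/481 7 -3 E
2 40/51 24/29 64/1479 -644/1479 6 -3 N
3 12/17 12/29 -144/493 -30/493 6 -4 E
final 5 -4 N

n=0: pose=(7,-2,N); sL=24/25, sR=24/25; mL=0, mR=-12/25; mL+mR=-12/25 → advance -1; mR−mL=-12/25 → turn -1·90°
n=1: pose=(7,-3,E); sL=30/37, sR=6/13; mL=-168/481, mR=-27/481; mL+mR=-15/37 → advance -1; mR−mL=141/481 → turn +1·90°
n=2: pose=(6,-3,N); sL=40/51, sR=24/29; mL=64/1479, mR=-644/1479; mL+mR=-20/51 → advance -1; mR−mL=-236/493 → turn -1·90°
n=3: pose=(6,-4,E); sL=12/17, sR=12/29; mL=-144/493, mR=-30/493; mL+mR=-6/17 → advance -1; mR−mL=114/493 → turn +1·90°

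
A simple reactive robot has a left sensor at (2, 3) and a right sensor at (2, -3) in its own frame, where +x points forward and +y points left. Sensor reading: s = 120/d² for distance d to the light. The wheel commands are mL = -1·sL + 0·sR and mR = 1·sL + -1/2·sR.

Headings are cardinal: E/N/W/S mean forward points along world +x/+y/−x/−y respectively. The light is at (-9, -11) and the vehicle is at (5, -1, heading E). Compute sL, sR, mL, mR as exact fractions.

24/85 24/61 -24/85 444/5185

left sensor world pos  = (7, 2); dL² = 425
right sensor world pos = (7, -4); dR² = 305
sL = 120/425 = 24/85
sR = 120/305 = 24/61
mL = -1·sL + 0·sR = -24/85
mR = 1·sL + -1/2·sR = 444/5185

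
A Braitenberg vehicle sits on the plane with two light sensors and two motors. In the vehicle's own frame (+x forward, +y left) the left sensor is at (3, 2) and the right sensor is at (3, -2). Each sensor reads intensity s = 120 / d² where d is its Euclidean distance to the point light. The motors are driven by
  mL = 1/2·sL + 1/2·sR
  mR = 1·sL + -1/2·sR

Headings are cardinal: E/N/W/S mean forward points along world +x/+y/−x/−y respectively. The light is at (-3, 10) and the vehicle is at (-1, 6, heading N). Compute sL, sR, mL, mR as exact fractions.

120 120/17 1080/17 1980/17

left sensor world pos  = (-3, 9); dL² = 1
right sensor world pos = (1, 9); dR² = 17
sL = 120/1 = 120
sR = 120/17 = 120/17
mL = 1/2·sL + 1/2·sR = 1080/17
mR = 1·sL + -1/2·sR = 1980/17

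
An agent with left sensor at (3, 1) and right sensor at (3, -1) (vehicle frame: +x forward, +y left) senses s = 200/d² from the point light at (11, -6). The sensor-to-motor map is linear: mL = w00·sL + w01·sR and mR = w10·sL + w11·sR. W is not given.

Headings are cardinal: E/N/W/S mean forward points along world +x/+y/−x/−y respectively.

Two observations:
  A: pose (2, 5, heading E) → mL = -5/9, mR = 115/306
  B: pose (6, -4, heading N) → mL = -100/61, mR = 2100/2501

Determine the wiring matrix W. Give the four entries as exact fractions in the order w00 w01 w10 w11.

obs A: pose=(2,5,E) → sL=10/9, sR=25/17, mL=-5/9, mR=115/306
obs B: pose=(6,-4,N) → sL=200/61, sR=200/41, mL=-100/61, mR=2100/2501
sensor matrix S = [[10/9, 25/17], [200/61, 200/41]]; det S = 229000/382653
solve [mL_A; mL_B] = S·[w00; w01] and [mR_A; mR_B] = S·[w10; w11]:
  w00 = -1/2, w01 = 0, w10 = 1, w11 = -1/2

-1/2 0 1 -1/2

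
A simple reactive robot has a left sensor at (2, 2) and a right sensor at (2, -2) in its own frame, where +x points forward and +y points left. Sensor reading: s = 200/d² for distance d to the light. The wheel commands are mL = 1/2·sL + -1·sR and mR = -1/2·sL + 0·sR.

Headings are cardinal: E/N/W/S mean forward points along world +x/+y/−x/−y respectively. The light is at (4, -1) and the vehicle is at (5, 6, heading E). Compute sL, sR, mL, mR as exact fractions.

left sensor world pos  = (7, 8); dL² = 90
right sensor world pos = (7, 4); dR² = 34
sL = 200/90 = 20/9
sR = 200/34 = 100/17
mL = 1/2·sL + -1·sR = -730/153
mR = -1/2·sL + 0·sR = -10/9

20/9 100/17 -730/153 -10/9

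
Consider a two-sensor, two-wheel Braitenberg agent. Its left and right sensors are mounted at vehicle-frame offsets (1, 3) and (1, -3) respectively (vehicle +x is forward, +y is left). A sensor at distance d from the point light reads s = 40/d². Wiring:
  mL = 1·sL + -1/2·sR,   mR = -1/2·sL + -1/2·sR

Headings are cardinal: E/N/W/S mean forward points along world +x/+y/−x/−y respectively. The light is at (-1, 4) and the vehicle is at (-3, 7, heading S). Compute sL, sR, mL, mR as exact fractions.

left sensor world pos  = (0, 6); dL² = 5
right sensor world pos = (-6, 6); dR² = 29
sL = 40/5 = 8
sR = 40/29 = 40/29
mL = 1·sL + -1/2·sR = 212/29
mR = -1/2·sL + -1/2·sR = -136/29

8 40/29 212/29 -136/29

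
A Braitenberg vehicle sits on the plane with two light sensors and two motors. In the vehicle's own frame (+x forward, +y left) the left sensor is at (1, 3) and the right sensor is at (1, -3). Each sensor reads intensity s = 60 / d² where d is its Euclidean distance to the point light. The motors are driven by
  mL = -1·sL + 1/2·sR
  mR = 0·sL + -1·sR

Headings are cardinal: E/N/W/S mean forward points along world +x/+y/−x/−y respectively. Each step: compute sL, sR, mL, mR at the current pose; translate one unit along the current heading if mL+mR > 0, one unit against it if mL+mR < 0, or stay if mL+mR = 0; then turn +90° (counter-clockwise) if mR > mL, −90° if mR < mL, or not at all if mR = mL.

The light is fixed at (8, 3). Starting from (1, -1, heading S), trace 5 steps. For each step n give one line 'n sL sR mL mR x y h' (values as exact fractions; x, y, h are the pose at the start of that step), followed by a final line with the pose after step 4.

n=0: pose=(1,-1,S); sL=60/41, sR=12/25; mL=-1254/1025, mR=-12/25; mL+mR=-1746/1025 → advance -1; mR−mL=762/1025 → turn +1·90°
n=1: pose=(1,0,E); sL=5/3, sR=5/6; mL=-5/4, mR=-5/6; mL+mR=-25/12 → advance -1; mR−mL=5/12 → turn +1·90°
n=2: pose=(0,0,N); sL=12/25, sR=60/29; mL=402/725, mR=-60/29; mL+mR=-1098/725 → advance -1; mR−mL=-1902/725 → turn -1·90°
n=3: pose=(0,-1,E); sL=6/5, sR=30/49; mL=-219/245, mR=-30/49; mL+mR=-369/245 → advance -1; mR−mL=69/245 → turn +1·90°
n=4: pose=(-1,-1,N); sL=20/51, sR=4/3; mL=14/51, mR=-4/3; mL+mR=-18/17 → advance -1; mR−mL=-82/51 → turn -1·90°

0 60/41 12/25 -1254/1025 -12/25 1 -1 S
1 5/3 5/6 -5/4 -5/6 1 0 E
2 12/25 60/29 402/725 -60/29 0 0 N
3 6/5 30/49 -219/245 -30/49 0 -1 E
4 20/51 4/3 14/51 -4/3 -1 -1 N
final -1 -2 E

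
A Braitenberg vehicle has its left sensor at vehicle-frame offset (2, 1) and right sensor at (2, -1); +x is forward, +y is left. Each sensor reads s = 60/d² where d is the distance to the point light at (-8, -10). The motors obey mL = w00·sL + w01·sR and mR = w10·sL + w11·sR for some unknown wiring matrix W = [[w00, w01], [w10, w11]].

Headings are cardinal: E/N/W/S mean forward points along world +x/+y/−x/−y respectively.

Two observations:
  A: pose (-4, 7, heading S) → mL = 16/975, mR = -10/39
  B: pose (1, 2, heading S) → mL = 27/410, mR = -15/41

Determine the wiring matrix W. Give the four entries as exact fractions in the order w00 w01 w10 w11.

-1 1 0 -1

obs A: pose=(-4,7,S) → sL=6/25, sR=10/39, mL=16/975, mR=-10/39
obs B: pose=(1,2,S) → sL=3/10, sR=15/41, mL=27/410, mR=-15/41
sensor matrix S = [[6/25, 10/39], [3/10, 15/41]]; det S = 29/2665
solve [mL_A; mL_B] = S·[w00; w01] and [mR_A; mR_B] = S·[w10; w11]:
  w00 = -1, w01 = 1, w10 = 0, w11 = -1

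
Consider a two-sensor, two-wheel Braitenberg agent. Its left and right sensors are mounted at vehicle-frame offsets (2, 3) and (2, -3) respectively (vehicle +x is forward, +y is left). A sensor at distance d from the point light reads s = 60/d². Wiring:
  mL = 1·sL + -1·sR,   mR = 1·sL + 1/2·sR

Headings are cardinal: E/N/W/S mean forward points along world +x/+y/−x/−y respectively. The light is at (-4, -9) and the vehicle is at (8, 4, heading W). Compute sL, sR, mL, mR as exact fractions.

3/10 15/89 117/890 171/445

left sensor world pos  = (6, 1); dL² = 200
right sensor world pos = (6, 7); dR² = 356
sL = 60/200 = 3/10
sR = 60/356 = 15/89
mL = 1·sL + -1·sR = 117/890
mR = 1·sL + 1/2·sR = 171/445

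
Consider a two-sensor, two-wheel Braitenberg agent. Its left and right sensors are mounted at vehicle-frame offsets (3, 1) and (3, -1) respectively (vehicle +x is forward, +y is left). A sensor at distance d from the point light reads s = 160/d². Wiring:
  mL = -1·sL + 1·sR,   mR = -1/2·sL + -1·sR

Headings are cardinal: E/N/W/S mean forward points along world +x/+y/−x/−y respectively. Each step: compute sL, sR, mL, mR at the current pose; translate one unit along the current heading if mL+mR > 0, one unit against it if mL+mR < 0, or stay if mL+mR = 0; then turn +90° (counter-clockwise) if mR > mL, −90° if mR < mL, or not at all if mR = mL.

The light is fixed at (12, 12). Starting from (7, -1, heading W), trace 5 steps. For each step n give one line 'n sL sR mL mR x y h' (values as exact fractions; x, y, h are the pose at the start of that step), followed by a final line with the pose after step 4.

0 8/13 10/13 2/13 -14/13 7 -1 W
1 32/25 160/109 512/2725 -5744/2725 8 -1 N
2 16/17 80/113 -448/1921 -2264/1921 8 -2 E
3 32/61 32/65 -128/3965 -2992/3965 7 -2 S
4 8/13 10/13 2/13 -14/13 7 -1 W
final 8 -1 N

n=0: pose=(7,-1,W); sL=8/13, sR=10/13; mL=2/13, mR=-14/13; mL+mR=-12/13 → advance -1; mR−mL=-16/13 → turn -1·90°
n=1: pose=(8,-1,N); sL=32/25, sR=160/109; mL=512/2725, mR=-5744/2725; mL+mR=-48/25 → advance -1; mR−mL=-6256/2725 → turn -1·90°
n=2: pose=(8,-2,E); sL=16/17, sR=80/113; mL=-448/1921, mR=-2264/1921; mL+mR=-24/17 → advance -1; mR−mL=-1816/1921 → turn -1·90°
n=3: pose=(7,-2,S); sL=32/61, sR=32/65; mL=-128/3965, mR=-2992/3965; mL+mR=-48/61 → advance -1; mR−mL=-2864/3965 → turn -1·90°
n=4: pose=(7,-1,W); sL=8/13, sR=10/13; mL=2/13, mR=-14/13; mL+mR=-12/13 → advance -1; mR−mL=-16/13 → turn -1·90°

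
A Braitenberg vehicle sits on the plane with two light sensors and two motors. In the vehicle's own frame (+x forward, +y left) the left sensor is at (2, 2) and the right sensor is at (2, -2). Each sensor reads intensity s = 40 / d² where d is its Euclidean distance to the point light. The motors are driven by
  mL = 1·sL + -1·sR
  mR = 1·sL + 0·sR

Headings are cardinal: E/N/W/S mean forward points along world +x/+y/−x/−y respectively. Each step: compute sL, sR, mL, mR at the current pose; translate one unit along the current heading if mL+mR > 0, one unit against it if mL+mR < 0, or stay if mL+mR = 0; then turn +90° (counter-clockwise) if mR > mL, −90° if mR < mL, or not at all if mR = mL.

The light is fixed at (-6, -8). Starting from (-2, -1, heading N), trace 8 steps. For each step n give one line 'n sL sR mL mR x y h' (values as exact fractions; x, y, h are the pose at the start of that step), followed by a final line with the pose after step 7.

0 8/17 40/117 256/1989 8/17 -2 -1 N
1 1 5/13 8/13 1 -2 0 W
2 40/61 40/37 -960/2257 40/61 -3 0 S
3 20/53 4/5 -112/265 20/53 -3 -1 E
4 40/81 40/97 640/7857 40/81 -4 -1 N
5 10/9 2/5 32/45 10/9 -4 0 W
6 8/9 40/37 -64/333 8/9 -5 0 S
7 4/9 20/17 -112/153 4/9 -5 -1 E
final -6 -1 N

n=0: pose=(-2,-1,N); sL=8/17, sR=40/117; mL=256/1989, mR=8/17; mL+mR=1192/1989 → advance +1; mR−mL=40/117 → turn +1·90°
n=1: pose=(-2,0,W); sL=1, sR=5/13; mL=8/13, mR=1; mL+mR=21/13 → advance +1; mR−mL=5/13 → turn +1·90°
n=2: pose=(-3,0,S); sL=40/61, sR=40/37; mL=-960/2257, mR=40/61; mL+mR=520/2257 → advance +1; mR−mL=40/37 → turn +1·90°
n=3: pose=(-3,-1,E); sL=20/53, sR=4/5; mL=-112/265, mR=20/53; mL+mR=-12/265 → advance -1; mR−mL=4/5 → turn +1·90°
n=4: pose=(-4,-1,N); sL=40/81, sR=40/97; mL=640/7857, mR=40/81; mL+mR=4520/7857 → advance +1; mR−mL=40/97 → turn +1·90°
n=5: pose=(-4,0,W); sL=10/9, sR=2/5; mL=32/45, mR=10/9; mL+mR=82/45 → advance +1; mR−mL=2/5 → turn +1·90°
n=6: pose=(-5,0,S); sL=8/9, sR=40/37; mL=-64/333, mR=8/9; mL+mR=232/333 → advance +1; mR−mL=40/37 → turn +1·90°
n=7: pose=(-5,-1,E); sL=4/9, sR=20/17; mL=-112/153, mR=4/9; mL+mR=-44/153 → advance -1; mR−mL=20/17 → turn +1·90°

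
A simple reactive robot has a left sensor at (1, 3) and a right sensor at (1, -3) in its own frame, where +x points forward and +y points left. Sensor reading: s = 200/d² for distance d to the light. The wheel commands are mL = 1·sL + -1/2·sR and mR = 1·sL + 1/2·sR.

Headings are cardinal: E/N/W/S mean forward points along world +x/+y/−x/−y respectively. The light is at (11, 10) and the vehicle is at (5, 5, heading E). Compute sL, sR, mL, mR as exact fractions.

left sensor world pos  = (6, 8); dL² = 29
right sensor world pos = (6, 2); dR² = 89
sL = 200/29 = 200/29
sR = 200/89 = 200/89
mL = 1·sL + -1/2·sR = 14900/2581
mR = 1·sL + 1/2·sR = 20700/2581

200/29 200/89 14900/2581 20700/2581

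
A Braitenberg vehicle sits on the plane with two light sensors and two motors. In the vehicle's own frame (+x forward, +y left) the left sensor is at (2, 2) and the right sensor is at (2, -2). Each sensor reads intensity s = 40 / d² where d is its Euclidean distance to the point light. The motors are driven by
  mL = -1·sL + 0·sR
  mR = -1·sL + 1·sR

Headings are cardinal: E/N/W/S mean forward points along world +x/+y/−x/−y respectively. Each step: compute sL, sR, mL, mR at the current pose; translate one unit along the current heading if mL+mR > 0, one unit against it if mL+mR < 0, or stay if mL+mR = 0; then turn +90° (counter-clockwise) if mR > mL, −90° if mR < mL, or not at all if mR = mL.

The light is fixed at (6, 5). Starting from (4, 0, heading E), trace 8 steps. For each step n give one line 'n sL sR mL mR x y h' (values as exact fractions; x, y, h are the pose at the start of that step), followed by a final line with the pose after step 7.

0 40/9 40/49 -40/9 -1600/441 4 0 E
1 20/17 4 -20/17 48/17 3 0 N
2 40/61 40/29 -40/61 1280/1769 3 1 W
3 1 5/9 -1 -4/9 2 1 S
4 8 40/29 -8 -192/29 2 2 E
5 4/5 4 -4/5 16/5 1 2 N
6 8/13 40/49 -8/13 128/637 1 3 W
7 2 10/13 -2 -16/13 2 3 S
final 2 4 E

n=0: pose=(4,0,E); sL=40/9, sR=40/49; mL=-40/9, mR=-1600/441; mL+mR=-3560/441 → advance -1; mR−mL=40/49 → turn +1·90°
n=1: pose=(3,0,N); sL=20/17, sR=4; mL=-20/17, mR=48/17; mL+mR=28/17 → advance +1; mR−mL=4 → turn +1·90°
n=2: pose=(3,1,W); sL=40/61, sR=40/29; mL=-40/61, mR=1280/1769; mL+mR=120/1769 → advance +1; mR−mL=40/29 → turn +1·90°
n=3: pose=(2,1,S); sL=1, sR=5/9; mL=-1, mR=-4/9; mL+mR=-13/9 → advance -1; mR−mL=5/9 → turn +1·90°
n=4: pose=(2,2,E); sL=8, sR=40/29; mL=-8, mR=-192/29; mL+mR=-424/29 → advance -1; mR−mL=40/29 → turn +1·90°
n=5: pose=(1,2,N); sL=4/5, sR=4; mL=-4/5, mR=16/5; mL+mR=12/5 → advance +1; mR−mL=4 → turn +1·90°
n=6: pose=(1,3,W); sL=8/13, sR=40/49; mL=-8/13, mR=128/637; mL+mR=-264/637 → advance -1; mR−mL=40/49 → turn +1·90°
n=7: pose=(2,3,S); sL=2, sR=10/13; mL=-2, mR=-16/13; mL+mR=-42/13 → advance -1; mR−mL=10/13 → turn +1·90°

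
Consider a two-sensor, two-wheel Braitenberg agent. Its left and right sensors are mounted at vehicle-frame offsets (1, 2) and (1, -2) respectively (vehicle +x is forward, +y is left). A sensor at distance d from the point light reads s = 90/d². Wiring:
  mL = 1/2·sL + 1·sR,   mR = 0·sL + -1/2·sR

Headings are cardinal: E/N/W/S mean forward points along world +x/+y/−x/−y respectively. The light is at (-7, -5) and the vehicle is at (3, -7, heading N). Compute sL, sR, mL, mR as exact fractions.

18/13 18/29 495/377 -9/29

left sensor world pos  = (1, -6); dL² = 65
right sensor world pos = (5, -6); dR² = 145
sL = 90/65 = 18/13
sR = 90/145 = 18/29
mL = 1/2·sL + 1·sR = 495/377
mR = 0·sL + -1/2·sR = -9/29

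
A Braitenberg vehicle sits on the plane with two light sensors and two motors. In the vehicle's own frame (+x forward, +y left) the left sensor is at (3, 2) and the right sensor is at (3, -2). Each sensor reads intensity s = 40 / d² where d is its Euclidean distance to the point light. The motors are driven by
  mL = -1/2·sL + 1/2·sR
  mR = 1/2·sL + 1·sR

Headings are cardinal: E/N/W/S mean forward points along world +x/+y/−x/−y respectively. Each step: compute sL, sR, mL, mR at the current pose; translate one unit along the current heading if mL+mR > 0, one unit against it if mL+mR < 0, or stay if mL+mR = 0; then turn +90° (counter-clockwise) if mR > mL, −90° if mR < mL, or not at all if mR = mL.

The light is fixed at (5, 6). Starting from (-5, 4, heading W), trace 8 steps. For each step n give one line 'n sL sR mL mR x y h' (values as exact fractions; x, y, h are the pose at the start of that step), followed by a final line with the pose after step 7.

n=0: pose=(-5,4,W); sL=8/37, sR=40/169; mL=64/6253, mR=2156/6253; mL+mR=60/169 → advance +1; mR−mL=2092/6253 → turn +1·90°
n=1: pose=(-6,4,S); sL=20/53, sR=20/97; mL=-440/5141, mR=2030/5141; mL+mR=30/97 → advance +1; mR−mL=2470/5141 → turn +1·90°
n=2: pose=(-6,3,E); sL=8/13, sR=40/89; mL=-96/1157, mR=876/1157; mL+mR=60/89 → advance +1; mR−mL=972/1157 → turn +1·90°
n=3: pose=(-5,3,N); sL=5/18, sR=5/8; mL=25/144, mR=55/72; mL+mR=15/16 → advance +1; mR−mL=85/144 → turn +1·90°
n=4: pose=(-5,4,W); sL=8/37, sR=40/169; mL=64/6253, mR=2156/6253; mL+mR=60/169 → advance +1; mR−mL=2092/6253 → turn +1·90°
n=5: pose=(-6,4,S); sL=20/53, sR=20/97; mL=-440/5141, mR=2030/5141; mL+mR=30/97 → advance +1; mR−mL=2470/5141 → turn +1·90°
n=6: pose=(-6,3,E); sL=8/13, sR=40/89; mL=-96/1157, mR=876/1157; mL+mR=60/89 → advance +1; mR−mL=972/1157 → turn +1·90°
n=7: pose=(-5,3,N); sL=5/18, sR=5/8; mL=25/144, mR=55/72; mL+mR=15/16 → advance +1; mR−mL=85/144 → turn +1·90°

0 8/37 40/169 64/6253 2156/6253 -5 4 W
1 20/53 20/97 -440/5141 2030/5141 -6 4 S
2 8/13 40/89 -96/1157 876/1157 -6 3 E
3 5/18 5/8 25/144 55/72 -5 3 N
4 8/37 40/169 64/6253 2156/6253 -5 4 W
5 20/53 20/97 -440/5141 2030/5141 -6 4 S
6 8/13 40/89 -96/1157 876/1157 -6 3 E
7 5/18 5/8 25/144 55/72 -5 3 N
final -5 4 W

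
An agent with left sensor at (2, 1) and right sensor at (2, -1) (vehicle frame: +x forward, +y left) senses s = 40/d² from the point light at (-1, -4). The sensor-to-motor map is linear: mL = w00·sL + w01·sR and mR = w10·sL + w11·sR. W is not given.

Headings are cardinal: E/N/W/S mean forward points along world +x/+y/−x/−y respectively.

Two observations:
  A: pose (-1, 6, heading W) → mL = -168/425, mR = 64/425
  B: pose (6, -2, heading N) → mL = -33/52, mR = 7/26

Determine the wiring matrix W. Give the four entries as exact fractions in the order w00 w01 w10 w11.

obs A: pose=(-1,6,W) → sL=8/17, sR=8/25, mL=-168/425, mR=64/425
obs B: pose=(6,-2,N) → sL=10/13, sR=1/2, mL=-33/52, mR=7/26
sensor matrix S = [[8/17, 8/25], [10/13, 1/2]]; det S = -12/1105
solve [mL_A; mL_B] = S·[w00; w01] and [mR_A; mR_B] = S·[w10; w11]:
  w00 = -1/2, w01 = -1/2, w10 = 1, w11 = -1

-1/2 -1/2 1 -1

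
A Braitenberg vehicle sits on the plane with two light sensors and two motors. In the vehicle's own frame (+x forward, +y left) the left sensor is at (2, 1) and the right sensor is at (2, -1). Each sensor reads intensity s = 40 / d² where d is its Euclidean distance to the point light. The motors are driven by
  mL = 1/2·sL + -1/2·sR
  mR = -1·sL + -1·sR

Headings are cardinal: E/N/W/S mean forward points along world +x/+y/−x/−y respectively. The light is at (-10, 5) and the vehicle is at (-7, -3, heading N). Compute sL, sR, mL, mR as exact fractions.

1 10/13 3/26 -23/13

left sensor world pos  = (-8, -1); dL² = 40
right sensor world pos = (-6, -1); dR² = 52
sL = 40/40 = 1
sR = 40/52 = 10/13
mL = 1/2·sL + -1/2·sR = 3/26
mR = -1·sL + -1·sR = -23/13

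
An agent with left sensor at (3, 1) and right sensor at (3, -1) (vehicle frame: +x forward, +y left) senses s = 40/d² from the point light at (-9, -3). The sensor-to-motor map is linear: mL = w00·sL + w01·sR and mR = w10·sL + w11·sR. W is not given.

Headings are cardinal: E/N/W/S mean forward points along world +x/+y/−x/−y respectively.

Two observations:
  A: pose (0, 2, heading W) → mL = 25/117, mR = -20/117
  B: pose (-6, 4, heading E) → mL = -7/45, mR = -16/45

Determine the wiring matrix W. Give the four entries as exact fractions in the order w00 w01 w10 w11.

obs A: pose=(0,2,W) → sL=10/13, sR=5/9, mL=25/117, mR=-20/117
obs B: pose=(-6,4,E) → sL=2/5, sR=5/9, mL=-7/45, mR=-16/45
sensor matrix S = [[10/13, 5/9], [2/5, 5/9]]; det S = 8/39
solve [mL_A; mL_B] = S·[w00; w01] and [mR_A; mR_B] = S·[w10; w11]:
  w00 = 1, w01 = -1, w10 = 1/2, w11 = -1

1 -1 1/2 -1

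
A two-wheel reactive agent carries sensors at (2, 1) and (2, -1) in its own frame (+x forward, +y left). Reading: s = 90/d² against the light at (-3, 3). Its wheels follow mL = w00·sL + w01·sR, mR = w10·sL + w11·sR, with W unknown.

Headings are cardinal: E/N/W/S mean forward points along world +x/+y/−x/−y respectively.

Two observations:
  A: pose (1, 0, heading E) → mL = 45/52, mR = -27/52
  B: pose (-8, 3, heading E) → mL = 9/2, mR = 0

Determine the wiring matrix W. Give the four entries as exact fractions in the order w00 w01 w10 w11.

obs A: pose=(1,0,E) → sL=9/4, sR=45/26, mL=45/52, mR=-27/52
obs B: pose=(-8,3,E) → sL=9, sR=9, mL=9/2, mR=0
sensor matrix S = [[9/4, 45/26], [9, 9]]; det S = 243/52
solve [mL_A; mL_B] = S·[w00; w01] and [mR_A; mR_B] = S·[w10; w11]:
  w00 = 0, w01 = 1/2, w10 = -1, w11 = 1

0 1/2 -1 1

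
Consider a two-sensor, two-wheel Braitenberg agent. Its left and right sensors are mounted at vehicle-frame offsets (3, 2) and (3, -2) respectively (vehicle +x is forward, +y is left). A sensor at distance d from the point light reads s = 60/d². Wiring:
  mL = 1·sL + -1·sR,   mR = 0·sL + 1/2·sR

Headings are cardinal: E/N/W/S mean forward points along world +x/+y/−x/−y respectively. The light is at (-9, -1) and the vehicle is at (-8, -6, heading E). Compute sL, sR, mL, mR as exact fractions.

12/5 12/13 96/65 6/13

left sensor world pos  = (-5, -4); dL² = 25
right sensor world pos = (-5, -8); dR² = 65
sL = 60/25 = 12/5
sR = 60/65 = 12/13
mL = 1·sL + -1·sR = 96/65
mR = 0·sL + 1/2·sR = 6/13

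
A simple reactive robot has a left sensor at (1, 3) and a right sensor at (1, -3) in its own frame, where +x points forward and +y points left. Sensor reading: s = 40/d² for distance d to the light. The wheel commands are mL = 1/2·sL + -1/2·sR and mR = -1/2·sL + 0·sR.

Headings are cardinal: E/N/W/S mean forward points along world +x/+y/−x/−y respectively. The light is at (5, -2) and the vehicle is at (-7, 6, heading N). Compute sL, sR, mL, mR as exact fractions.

left sensor world pos  = (-10, 7); dL² = 306
right sensor world pos = (-4, 7); dR² = 162
sL = 40/306 = 20/153
sR = 40/162 = 20/81
mL = 1/2·sL + -1/2·sR = -80/1377
mR = -1/2·sL + 0·sR = -10/153

20/153 20/81 -80/1377 -10/153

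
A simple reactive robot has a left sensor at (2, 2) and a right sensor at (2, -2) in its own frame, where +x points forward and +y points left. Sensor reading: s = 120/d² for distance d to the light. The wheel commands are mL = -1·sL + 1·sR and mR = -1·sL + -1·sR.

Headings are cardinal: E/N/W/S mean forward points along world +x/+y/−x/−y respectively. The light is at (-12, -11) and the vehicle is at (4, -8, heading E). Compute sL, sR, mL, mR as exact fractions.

left sensor world pos  = (6, -6); dL² = 349
right sensor world pos = (6, -10); dR² = 325
sL = 120/349 = 120/349
sR = 120/325 = 24/65
mL = -1·sL + 1·sR = 576/22685
mR = -1·sL + -1·sR = -16176/22685

120/349 24/65 576/22685 -16176/22685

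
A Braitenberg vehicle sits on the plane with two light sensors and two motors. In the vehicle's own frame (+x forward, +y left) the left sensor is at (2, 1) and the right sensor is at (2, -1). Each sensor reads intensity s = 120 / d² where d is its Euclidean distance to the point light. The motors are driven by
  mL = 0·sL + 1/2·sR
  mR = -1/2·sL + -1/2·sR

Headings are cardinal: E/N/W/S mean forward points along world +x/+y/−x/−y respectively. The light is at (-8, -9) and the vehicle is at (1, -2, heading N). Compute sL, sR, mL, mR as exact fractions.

24/29 120/181 60/181 -3912/5249

left sensor world pos  = (0, 0); dL² = 145
right sensor world pos = (2, 0); dR² = 181
sL = 120/145 = 24/29
sR = 120/181 = 120/181
mL = 0·sL + 1/2·sR = 60/181
mR = -1/2·sL + -1/2·sR = -3912/5249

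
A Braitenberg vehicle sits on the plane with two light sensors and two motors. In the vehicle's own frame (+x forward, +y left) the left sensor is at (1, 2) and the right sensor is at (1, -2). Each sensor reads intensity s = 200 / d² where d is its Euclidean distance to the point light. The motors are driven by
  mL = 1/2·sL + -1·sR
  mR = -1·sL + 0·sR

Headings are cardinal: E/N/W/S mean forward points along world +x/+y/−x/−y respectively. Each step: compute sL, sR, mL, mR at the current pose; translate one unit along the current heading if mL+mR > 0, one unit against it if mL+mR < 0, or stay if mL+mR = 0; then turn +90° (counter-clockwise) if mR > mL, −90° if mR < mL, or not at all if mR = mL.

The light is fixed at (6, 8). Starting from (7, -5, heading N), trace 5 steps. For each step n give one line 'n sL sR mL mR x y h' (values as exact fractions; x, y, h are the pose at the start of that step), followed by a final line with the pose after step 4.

0 40/29 200/153 -2740/4437 -40/29 7 -5 N
1 50/37 10/13 -45/481 -50/37 7 -6 E
2 200/229 200/229 -100/229 -200/229 6 -6 S
3 100/113 100/61 -8250/6893 -100/113 6 -5 W
4 40/41 200/197 -4260/8077 -40/41 7 -5 S
final 7 -4 W

n=0: pose=(7,-5,N); sL=40/29, sR=200/153; mL=-2740/4437, mR=-40/29; mL+mR=-8860/4437 → advance -1; mR−mL=-3380/4437 → turn -1·90°
n=1: pose=(7,-6,E); sL=50/37, sR=10/13; mL=-45/481, mR=-50/37; mL+mR=-695/481 → advance -1; mR−mL=-605/481 → turn -1·90°
n=2: pose=(6,-6,S); sL=200/229, sR=200/229; mL=-100/229, mR=-200/229; mL+mR=-300/229 → advance -1; mR−mL=-100/229 → turn -1·90°
n=3: pose=(6,-5,W); sL=100/113, sR=100/61; mL=-8250/6893, mR=-100/113; mL+mR=-14350/6893 → advance -1; mR−mL=2150/6893 → turn +1·90°
n=4: pose=(7,-5,S); sL=40/41, sR=200/197; mL=-4260/8077, mR=-40/41; mL+mR=-12140/8077 → advance -1; mR−mL=-3620/8077 → turn -1·90°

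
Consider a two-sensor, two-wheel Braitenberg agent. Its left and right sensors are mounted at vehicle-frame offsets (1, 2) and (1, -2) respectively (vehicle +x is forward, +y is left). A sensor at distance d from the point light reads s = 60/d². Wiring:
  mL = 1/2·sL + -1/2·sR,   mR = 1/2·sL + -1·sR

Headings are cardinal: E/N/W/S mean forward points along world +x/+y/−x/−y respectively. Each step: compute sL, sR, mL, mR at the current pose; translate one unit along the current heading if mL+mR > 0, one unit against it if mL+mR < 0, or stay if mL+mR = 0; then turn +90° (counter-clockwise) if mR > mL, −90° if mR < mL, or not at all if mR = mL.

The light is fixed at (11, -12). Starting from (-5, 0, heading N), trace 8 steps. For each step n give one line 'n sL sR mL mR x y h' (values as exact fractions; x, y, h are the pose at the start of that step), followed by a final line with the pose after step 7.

n=0: pose=(-5,0,N); sL=60/493, sR=12/73; mL=-768/35989, mR=-3726/35989; mL+mR=-4494/35989 → advance -1; mR−mL=-6/73 → turn -1·90°
n=1: pose=(-5,-1,E); sL=30/197, sR=10/51; mL=-220/10047, mR=-1205/10047; mL+mR=-475/3349 → advance -1; mR−mL=-5/51 → turn -1·90°
n=2: pose=(-6,-1,S); sL=12/65, sR=60/461; mL=816/29965, mR=-1134/29965; mL+mR=-318/29965 → advance -1; mR−mL=-30/461 → turn -1·90°
n=3: pose=(-6,0,W); sL=15/106, sR=3/26; mL=9/689, mR=-123/2756; mL+mR=-87/2756 → advance -1; mR−mL=-3/52 → turn -1·90°
n=4: pose=(-5,0,N); sL=60/493, sR=12/73; mL=-768/35989, mR=-3726/35989; mL+mR=-4494/35989 → advance -1; mR−mL=-6/73 → turn -1·90°
n=5: pose=(-5,-1,E); sL=30/197, sR=10/51; mL=-220/10047, mR=-1205/10047; mL+mR=-475/3349 → advance -1; mR−mL=-5/51 → turn -1·90°
n=6: pose=(-6,-1,S); sL=12/65, sR=60/461; mL=816/29965, mR=-1134/29965; mL+mR=-318/29965 → advance -1; mR−mL=-30/461 → turn -1·90°
n=7: pose=(-6,0,W); sL=15/106, sR=3/26; mL=9/689, mR=-123/2756; mL+mR=-87/2756 → advance -1; mR−mL=-3/52 → turn -1·90°

0 60/493 12/73 -768/35989 -3726/35989 -5 0 N
1 30/197 10/51 -220/10047 -1205/10047 -5 -1 E
2 12/65 60/461 816/29965 -1134/29965 -6 -1 S
3 15/106 3/26 9/689 -123/2756 -6 0 W
4 60/493 12/73 -768/35989 -3726/35989 -5 0 N
5 30/197 10/51 -220/10047 -1205/10047 -5 -1 E
6 12/65 60/461 816/29965 -1134/29965 -6 -1 S
7 15/106 3/26 9/689 -123/2756 -6 0 W
final -5 0 N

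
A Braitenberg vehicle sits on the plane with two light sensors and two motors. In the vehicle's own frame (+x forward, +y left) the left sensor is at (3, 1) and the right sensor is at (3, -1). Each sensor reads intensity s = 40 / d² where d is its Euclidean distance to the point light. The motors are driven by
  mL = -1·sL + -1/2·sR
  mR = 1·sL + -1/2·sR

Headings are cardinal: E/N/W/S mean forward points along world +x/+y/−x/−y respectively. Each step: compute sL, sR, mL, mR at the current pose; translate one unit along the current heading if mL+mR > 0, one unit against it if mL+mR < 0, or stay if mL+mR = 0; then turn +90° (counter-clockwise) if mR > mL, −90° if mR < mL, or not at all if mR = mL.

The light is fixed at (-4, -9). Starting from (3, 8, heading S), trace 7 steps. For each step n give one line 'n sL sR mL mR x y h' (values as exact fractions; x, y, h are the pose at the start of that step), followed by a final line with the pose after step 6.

0 2/13 5/29 -181/754 51/754 3 8 S
1 40/461 40/389 -24780/179329 6340/179329 3 9 E
2 20/233 4/49 -1446/11417 514/11417 2 9 N
3 8/53 40/333 -3724/17649 1604/17649 2 8 W
4 2/13 5/29 -181/754 51/754 3 8 S
5 40/461 40/389 -24780/179329 6340/179329 3 9 E
6 20/233 4/49 -1446/11417 514/11417 2 9 N
final 2 8 W

n=0: pose=(3,8,S); sL=2/13, sR=5/29; mL=-181/754, mR=51/754; mL+mR=-5/29 → advance -1; mR−mL=4/13 → turn +1·90°
n=1: pose=(3,9,E); sL=40/461, sR=40/389; mL=-24780/179329, mR=6340/179329; mL+mR=-40/389 → advance -1; mR−mL=80/461 → turn +1·90°
n=2: pose=(2,9,N); sL=20/233, sR=4/49; mL=-1446/11417, mR=514/11417; mL+mR=-4/49 → advance -1; mR−mL=40/233 → turn +1·90°
n=3: pose=(2,8,W); sL=8/53, sR=40/333; mL=-3724/17649, mR=1604/17649; mL+mR=-40/333 → advance -1; mR−mL=16/53 → turn +1·90°
n=4: pose=(3,8,S); sL=2/13, sR=5/29; mL=-181/754, mR=51/754; mL+mR=-5/29 → advance -1; mR−mL=4/13 → turn +1·90°
n=5: pose=(3,9,E); sL=40/461, sR=40/389; mL=-24780/179329, mR=6340/179329; mL+mR=-40/389 → advance -1; mR−mL=80/461 → turn +1·90°
n=6: pose=(2,9,N); sL=20/233, sR=4/49; mL=-1446/11417, mR=514/11417; mL+mR=-4/49 → advance -1; mR−mL=40/233 → turn +1·90°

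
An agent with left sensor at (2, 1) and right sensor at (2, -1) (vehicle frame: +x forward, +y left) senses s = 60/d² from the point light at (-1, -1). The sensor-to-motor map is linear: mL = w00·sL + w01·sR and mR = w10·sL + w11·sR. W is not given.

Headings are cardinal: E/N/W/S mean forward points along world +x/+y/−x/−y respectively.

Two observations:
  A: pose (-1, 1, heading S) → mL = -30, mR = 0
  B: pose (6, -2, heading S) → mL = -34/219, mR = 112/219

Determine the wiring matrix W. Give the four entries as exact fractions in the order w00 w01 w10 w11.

obs A: pose=(-1,1,S) → sL=60, sR=60, mL=-30, mR=0
obs B: pose=(6,-2,S) → sL=60/73, sR=4/3, mL=-34/219, mR=112/219
sensor matrix S = [[60, 60], [60/73, 4/3]]; det S = 2240/73
solve [mL_A; mL_B] = S·[w00; w01] and [mR_A; mR_B] = S·[w10; w11]:
  w00 = -1, w01 = 1/2, w10 = -1, w11 = 1

-1 1/2 -1 1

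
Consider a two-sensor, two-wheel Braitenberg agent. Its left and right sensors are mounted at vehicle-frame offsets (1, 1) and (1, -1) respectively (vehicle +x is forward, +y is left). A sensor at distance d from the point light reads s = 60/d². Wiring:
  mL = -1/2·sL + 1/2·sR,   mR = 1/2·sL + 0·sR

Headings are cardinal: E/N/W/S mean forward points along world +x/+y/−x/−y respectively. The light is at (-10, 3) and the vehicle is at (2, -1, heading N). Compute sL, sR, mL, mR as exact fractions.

6/13 30/89 -72/1157 3/13

left sensor world pos  = (1, 0); dL² = 130
right sensor world pos = (3, 0); dR² = 178
sL = 60/130 = 6/13
sR = 60/178 = 30/89
mL = -1/2·sL + 1/2·sR = -72/1157
mR = 1/2·sL + 0·sR = 3/13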